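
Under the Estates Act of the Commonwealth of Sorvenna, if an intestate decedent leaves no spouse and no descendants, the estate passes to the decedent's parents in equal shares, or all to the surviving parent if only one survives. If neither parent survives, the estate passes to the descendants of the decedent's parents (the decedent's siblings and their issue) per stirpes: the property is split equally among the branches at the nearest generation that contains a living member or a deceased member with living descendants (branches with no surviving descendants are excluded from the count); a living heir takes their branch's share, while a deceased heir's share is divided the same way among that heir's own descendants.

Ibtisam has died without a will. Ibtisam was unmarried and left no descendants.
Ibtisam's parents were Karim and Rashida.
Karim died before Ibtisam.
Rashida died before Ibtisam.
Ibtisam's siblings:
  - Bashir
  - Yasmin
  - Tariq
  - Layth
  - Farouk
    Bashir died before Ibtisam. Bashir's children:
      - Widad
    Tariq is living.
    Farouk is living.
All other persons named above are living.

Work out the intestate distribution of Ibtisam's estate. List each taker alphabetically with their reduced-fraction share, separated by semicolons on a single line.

Farouk 1/5; Layth 1/5; Tariq 1/5; Widad 1/5; Yasmin 1/5

Neither parent survives and there are no descendants, so the estate passes to Ibtisam's siblings and their issue per stirpes.
The estate is divided into 5 equal shares of 1/5 among Bashir, Yasmin, Tariq, Layth, Farouk.
Bashir predeceased; the 1/5 allotted to Bashir's branch passes to Bashir's issue by representation.
Widad is the sole taker at this level and receives the full 1/5.
Yasmin is living and takes 1/5.
Tariq is living and takes 1/5.
Layth is living and takes 1/5.
Farouk is living and takes 1/5.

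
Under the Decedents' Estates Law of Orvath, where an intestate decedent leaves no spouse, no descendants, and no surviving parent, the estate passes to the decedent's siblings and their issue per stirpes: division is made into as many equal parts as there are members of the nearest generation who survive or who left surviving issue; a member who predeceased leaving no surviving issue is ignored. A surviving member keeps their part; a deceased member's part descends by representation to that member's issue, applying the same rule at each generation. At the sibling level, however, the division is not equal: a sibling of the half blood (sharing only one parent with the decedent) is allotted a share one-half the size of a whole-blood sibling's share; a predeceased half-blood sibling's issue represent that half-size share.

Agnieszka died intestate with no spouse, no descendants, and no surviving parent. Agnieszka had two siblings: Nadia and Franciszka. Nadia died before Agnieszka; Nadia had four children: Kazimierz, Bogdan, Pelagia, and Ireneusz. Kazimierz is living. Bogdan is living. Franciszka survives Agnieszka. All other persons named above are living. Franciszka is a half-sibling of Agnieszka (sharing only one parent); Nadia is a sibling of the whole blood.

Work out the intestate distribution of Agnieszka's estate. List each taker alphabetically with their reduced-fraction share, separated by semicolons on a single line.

No spouse, descendants, or parent survives, so the estate passes to Agnieszka's siblings per stirpes.
Half-blood siblings count for one-half the weight of whole-blood siblings at the initial division.
Dividing 1 in proportion to weights (total weight 3/2): Nadia (weight 1) → 2/3; Franciszka (weight 1/2) → 1/3.
Nadia predeceased; the 2/3 allotted to Nadia's branch passes to Nadia's issue by representation.
The 2/3 is divided into 4 equal shares of 1/6 among Kazimierz, Bogdan, Pelagia, Ireneusz.
Kazimierz is living and takes 1/6.
Bogdan is living and takes 1/6.
Pelagia is living and takes 1/6.
Ireneusz is living and takes 1/6.
Franciszka is living and takes 1/3.

Bogdan 1/6; Franciszka 1/3; Ireneusz 1/6; Kazimierz 1/6; Pelagia 1/6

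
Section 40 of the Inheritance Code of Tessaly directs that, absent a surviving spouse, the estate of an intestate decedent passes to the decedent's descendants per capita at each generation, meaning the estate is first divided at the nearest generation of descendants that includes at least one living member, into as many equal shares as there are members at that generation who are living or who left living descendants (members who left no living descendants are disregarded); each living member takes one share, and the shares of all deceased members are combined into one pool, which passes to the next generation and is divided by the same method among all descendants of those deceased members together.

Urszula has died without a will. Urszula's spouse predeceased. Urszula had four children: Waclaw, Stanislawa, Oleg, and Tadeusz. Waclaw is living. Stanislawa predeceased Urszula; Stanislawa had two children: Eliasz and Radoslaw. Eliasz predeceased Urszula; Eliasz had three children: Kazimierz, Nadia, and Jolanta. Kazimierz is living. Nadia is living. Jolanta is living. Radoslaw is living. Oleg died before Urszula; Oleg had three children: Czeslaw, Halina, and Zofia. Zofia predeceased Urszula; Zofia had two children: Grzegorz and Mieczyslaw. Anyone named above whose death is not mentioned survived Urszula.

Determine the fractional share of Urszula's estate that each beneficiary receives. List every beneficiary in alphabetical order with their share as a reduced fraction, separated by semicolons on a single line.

There is no surviving spouse, so the entire estate passes to Urszula's descendants per capita at each generation.
At generation 1 (Waclaw, Stanislawa, Oleg, Tadeusz) there are 4 shares of (1)/4 = 1/4 each.
Living: Waclaw and Tadeusz — each takes 1/4.
Deceased: Stanislawa and Oleg. Their combined 1/2 is pooled and carried to generation 2.
At generation 2 (Eliasz, Radoslaw, Czeslaw, Halina, Zofia) there are 5 shares of (1/2)/5 = 1/10 each.
Living: Radoslaw, Czeslaw, and Halina — each takes 1/10.
Deceased: Eliasz and Zofia. Their combined 1/5 is pooled and carried to generation 3.
At generation 3 (Kazimierz, Nadia, Jolanta, Grzegorz, Mieczyslaw) there are 5 shares of (1/5)/5 = 1/25 each.
Living: Kazimierz, Nadia, Jolanta, Grzegorz, and Mieczyslaw — each takes 1/25.

Czeslaw 1/10; Grzegorz 1/25; Halina 1/10; Jolanta 1/25; Kazimierz 1/25; Mieczyslaw 1/25; Nadia 1/25; Radoslaw 1/10; Tadeusz 1/4; Waclaw 1/4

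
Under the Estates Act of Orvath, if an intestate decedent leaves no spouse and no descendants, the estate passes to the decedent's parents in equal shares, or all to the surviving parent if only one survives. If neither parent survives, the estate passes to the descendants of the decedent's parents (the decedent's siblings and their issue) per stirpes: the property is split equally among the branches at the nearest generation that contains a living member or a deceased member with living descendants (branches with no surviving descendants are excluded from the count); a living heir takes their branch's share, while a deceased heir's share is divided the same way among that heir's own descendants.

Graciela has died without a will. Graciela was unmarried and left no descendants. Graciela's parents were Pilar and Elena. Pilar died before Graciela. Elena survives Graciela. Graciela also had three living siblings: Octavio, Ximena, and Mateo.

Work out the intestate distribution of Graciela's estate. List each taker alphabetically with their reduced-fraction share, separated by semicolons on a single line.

Only one parent, Elena, survives, so Elena takes the entire estate. The siblings take nothing because a surviving parent has priority.

Elena 1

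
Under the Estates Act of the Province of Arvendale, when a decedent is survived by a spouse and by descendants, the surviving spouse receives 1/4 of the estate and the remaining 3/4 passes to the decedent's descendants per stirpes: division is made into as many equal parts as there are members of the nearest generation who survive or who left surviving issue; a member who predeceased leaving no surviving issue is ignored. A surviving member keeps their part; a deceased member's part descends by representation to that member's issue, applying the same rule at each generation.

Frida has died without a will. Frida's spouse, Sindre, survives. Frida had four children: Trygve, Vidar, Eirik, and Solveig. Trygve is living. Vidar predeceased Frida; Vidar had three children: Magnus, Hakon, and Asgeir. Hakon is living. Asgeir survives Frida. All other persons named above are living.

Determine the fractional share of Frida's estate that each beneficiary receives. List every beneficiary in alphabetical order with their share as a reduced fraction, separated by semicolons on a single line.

Sindre, as surviving spouse, takes 1/4.
The remaining 3/4 passes to Frida's descendants per stirpes.
The 3/4 is divided into 4 equal shares of 3/16 among Trygve, Vidar, Eirik, Solveig.
Trygve is living and takes 3/16.
Vidar predeceased; the 3/16 allotted to Vidar's branch passes to Vidar's issue by representation.
The 3/16 is divided into 3 equal shares of 1/16 among Magnus, Hakon, Asgeir.
Magnus is living and takes 1/16.
Hakon is living and takes 1/16.
Asgeir is living and takes 1/16.
Eirik is living and takes 3/16.
Solveig is living and takes 3/16.

Asgeir 1/16; Eirik 3/16; Hakon 1/16; Magnus 1/16; Sindre 1/4; Solveig 3/16; Trygve 3/16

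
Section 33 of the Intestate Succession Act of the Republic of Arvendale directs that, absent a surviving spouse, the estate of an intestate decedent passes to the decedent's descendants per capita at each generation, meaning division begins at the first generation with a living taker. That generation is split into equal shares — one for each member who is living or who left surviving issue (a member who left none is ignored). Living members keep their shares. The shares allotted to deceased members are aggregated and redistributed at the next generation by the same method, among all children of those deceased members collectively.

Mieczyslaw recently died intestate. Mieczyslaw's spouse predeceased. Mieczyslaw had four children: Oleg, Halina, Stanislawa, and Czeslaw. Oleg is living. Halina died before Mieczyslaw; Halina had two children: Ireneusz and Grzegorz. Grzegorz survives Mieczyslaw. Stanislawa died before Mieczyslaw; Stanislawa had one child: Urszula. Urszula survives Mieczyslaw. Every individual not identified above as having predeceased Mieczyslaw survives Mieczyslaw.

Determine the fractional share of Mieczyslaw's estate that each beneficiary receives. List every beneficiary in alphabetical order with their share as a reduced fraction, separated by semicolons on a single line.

There is no surviving spouse, so the entire estate passes to Mieczyslaw's descendants per capita at each generation.
At generation 1 (Oleg, Halina, Stanislawa, Czeslaw) there are 4 shares of (1)/4 = 1/4 each.
Living: Oleg and Czeslaw — each takes 1/4.
Deceased: Halina and Stanislawa. Their combined 1/2 is pooled and carried to generation 2.
At generation 2 (Ireneusz, Grzegorz, Urszula) there are 3 shares of (1/2)/3 = 1/6 each.
Living: Ireneusz, Grzegorz, and Urszula — each takes 1/6.

Czeslaw 1/4; Grzegorz 1/6; Ireneusz 1/6; Oleg 1/4; Urszula 1/6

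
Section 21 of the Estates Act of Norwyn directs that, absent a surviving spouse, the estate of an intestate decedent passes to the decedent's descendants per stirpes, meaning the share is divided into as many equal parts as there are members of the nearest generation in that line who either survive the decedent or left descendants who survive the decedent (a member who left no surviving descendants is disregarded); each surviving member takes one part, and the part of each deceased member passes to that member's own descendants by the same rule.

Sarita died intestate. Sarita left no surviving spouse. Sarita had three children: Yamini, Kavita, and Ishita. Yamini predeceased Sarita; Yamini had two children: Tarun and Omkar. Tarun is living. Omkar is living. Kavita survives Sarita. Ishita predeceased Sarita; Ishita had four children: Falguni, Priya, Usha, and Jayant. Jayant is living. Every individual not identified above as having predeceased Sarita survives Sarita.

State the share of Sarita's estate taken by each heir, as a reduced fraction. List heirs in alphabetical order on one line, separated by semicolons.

There is no surviving spouse, so the entire estate passes to Sarita's descendants per stirpes.
The estate is divided into 3 equal shares of 1/3 among Yamini, Kavita, Ishita.
Yamini predeceased; the 1/3 allotted to Yamini's branch passes to Yamini's issue by representation.
The 1/3 is divided into 2 equal shares of 1/6 among Tarun, Omkar.
Tarun is living and takes 1/6.
Omkar is living and takes 1/6.
Kavita is living and takes 1/3.
Ishita predeceased; the 1/3 allotted to Ishita's branch passes to Ishita's issue by representation.
The 1/3 is divided into 4 equal shares of 1/12 among Falguni, Priya, Usha, Jayant.
Falguni is living and takes 1/12.
Priya is living and takes 1/12.
Usha is living and takes 1/12.
Jayant is living and takes 1/12.

Falguni 1/12; Jayant 1/12; Kavita 1/3; Omkar 1/6; Priya 1/12; Tarun 1/6; Usha 1/12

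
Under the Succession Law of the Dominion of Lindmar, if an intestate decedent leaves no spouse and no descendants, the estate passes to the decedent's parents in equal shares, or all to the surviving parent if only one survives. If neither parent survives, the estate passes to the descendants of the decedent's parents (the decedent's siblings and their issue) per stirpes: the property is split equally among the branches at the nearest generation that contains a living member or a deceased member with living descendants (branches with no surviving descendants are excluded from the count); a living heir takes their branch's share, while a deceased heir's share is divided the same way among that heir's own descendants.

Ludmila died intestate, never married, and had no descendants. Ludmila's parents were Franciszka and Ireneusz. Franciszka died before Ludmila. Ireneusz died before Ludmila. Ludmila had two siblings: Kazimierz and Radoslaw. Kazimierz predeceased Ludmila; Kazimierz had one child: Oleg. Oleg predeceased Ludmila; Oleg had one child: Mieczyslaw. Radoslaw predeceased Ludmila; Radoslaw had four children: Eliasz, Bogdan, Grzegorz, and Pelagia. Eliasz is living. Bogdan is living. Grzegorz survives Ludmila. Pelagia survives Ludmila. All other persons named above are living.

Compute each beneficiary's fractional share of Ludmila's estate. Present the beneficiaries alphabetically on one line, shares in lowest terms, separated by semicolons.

Neither parent survives and there are no descendants, so the estate passes to Ludmila's siblings and their issue per stirpes.
The estate is divided into 2 equal shares of 1/2 among Kazimierz, Radoslaw.
Kazimierz predeceased; the 1/2 allotted to Kazimierz's branch passes to Kazimierz's issue by representation.
Oleg's line is the sole branch at this level, so the full 1/2 passes to Oleg's issue by representation.
Mieczyslaw is the sole taker at this level and receives the full 1/2.
Radoslaw predeceased; the 1/2 allotted to Radoslaw's branch passes to Radoslaw's issue by representation.
The 1/2 is divided into 4 equal shares of 1/8 among Eliasz, Bogdan, Grzegorz, Pelagia.
Eliasz is living and takes 1/8.
Bogdan is living and takes 1/8.
Grzegorz is living and takes 1/8.
Pelagia is living and takes 1/8.

Bogdan 1/8; Eliasz 1/8; Grzegorz 1/8; Mieczyslaw 1/2; Pelagia 1/8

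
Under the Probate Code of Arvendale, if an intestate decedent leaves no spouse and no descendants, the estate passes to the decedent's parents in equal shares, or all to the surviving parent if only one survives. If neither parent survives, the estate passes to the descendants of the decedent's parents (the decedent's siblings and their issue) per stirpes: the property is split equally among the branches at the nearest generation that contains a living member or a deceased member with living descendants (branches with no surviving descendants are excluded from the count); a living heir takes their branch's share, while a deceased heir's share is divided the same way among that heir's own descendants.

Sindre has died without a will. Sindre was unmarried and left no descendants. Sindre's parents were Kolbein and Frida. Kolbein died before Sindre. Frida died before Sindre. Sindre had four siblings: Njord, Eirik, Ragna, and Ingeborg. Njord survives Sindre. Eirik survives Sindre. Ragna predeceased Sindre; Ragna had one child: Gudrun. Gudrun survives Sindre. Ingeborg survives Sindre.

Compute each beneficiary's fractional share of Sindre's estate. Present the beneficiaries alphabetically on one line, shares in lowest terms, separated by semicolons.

Neither parent survives and there are no descendants, so the estate passes to Sindre's siblings and their issue per stirpes.
The estate is divided into 4 equal shares of 1/4 among Njord, Eirik, Ragna, Ingeborg.
Njord is living and takes 1/4.
Eirik is living and takes 1/4.
Ragna predeceased; the 1/4 allotted to Ragna's branch passes to Ragna's issue by representation.
Gudrun is the sole taker at this level and receives the full 1/4.
Ingeborg is living and takes 1/4.

Eirik 1/4; Gudrun 1/4; Ingeborg 1/4; Njord 1/4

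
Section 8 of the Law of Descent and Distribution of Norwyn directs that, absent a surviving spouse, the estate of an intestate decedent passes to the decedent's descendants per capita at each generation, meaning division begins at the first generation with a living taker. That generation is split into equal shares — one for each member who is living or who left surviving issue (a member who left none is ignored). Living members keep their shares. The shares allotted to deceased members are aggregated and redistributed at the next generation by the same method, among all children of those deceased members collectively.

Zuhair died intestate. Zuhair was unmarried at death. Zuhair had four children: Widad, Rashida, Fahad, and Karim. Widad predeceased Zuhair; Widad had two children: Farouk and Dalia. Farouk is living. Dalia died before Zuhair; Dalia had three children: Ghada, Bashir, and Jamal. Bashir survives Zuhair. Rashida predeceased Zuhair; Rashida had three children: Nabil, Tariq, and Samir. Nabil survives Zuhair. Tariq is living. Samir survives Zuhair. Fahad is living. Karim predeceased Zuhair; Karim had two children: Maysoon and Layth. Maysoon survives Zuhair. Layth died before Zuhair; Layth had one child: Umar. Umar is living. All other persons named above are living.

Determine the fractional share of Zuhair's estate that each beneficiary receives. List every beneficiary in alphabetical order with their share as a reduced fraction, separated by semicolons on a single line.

Bashir 3/56; Fahad 1/4; Farouk 3/28; Ghada 3/56; Jamal 3/56; Maysoon 3/28; Nabil 3/28; Samir 3/28; Tariq 3/28; Umar 3/56

There is no surviving spouse, so the entire estate passes to Zuhair's descendants per capita at each generation.
At generation 1 (Widad, Rashida, Fahad, Karim) there are 4 shares of (1)/4 = 1/4 each.
Living: Fahad — each takes 1/4.
Deceased: Widad, Rashida, and Karim. Their combined 3/4 is pooled and carried to generation 2.
At generation 2 (Farouk, Dalia, Nabil, Tariq, Samir, Maysoon, Layth) there are 7 shares of (3/4)/7 = 3/28 each.
Living: Farouk, Nabil, Tariq, Samir, and Maysoon — each takes 3/28.
Deceased: Dalia and Layth. Their combined 3/14 is pooled and carried to generation 3.
At generation 3 (Ghada, Bashir, Jamal, Umar) there are 4 shares of (3/14)/4 = 3/56 each.
Living: Ghada, Bashir, Jamal, and Umar — each takes 3/56.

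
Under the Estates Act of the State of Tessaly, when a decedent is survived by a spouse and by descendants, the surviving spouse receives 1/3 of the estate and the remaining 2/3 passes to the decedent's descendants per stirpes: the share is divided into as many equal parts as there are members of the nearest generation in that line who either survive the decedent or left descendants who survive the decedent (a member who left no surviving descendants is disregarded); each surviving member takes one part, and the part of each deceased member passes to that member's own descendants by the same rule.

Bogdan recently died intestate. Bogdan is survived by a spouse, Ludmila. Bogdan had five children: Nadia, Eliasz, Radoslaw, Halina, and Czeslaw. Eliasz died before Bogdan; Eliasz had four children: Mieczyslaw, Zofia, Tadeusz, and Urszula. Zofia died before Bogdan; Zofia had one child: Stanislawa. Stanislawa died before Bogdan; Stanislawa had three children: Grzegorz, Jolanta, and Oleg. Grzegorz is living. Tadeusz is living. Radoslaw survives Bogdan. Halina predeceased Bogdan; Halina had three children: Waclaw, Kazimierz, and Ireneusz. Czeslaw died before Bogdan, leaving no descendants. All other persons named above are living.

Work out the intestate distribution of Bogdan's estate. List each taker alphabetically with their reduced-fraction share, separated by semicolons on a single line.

Grzegorz 1/72; Ireneusz 1/18; Jolanta 1/72; Kazimierz 1/18; Ludmila 1/3; Mieczyslaw 1/24; Nadia 1/6; Oleg 1/72; Radoslaw 1/6; Tadeusz 1/24; Urszula 1/24; Waclaw 1/18

Ludmila, as surviving spouse, takes 1/3.
The remaining 2/3 passes to Bogdan's descendants per stirpes.
Czeslaw left no surviving issue, so that branch lapses and is disregarded.
The 2/3 is divided into 4 equal shares of 1/6 among Nadia, Eliasz, Radoslaw, Halina.
Nadia is living and takes 1/6.
Eliasz predeceased; the 1/6 allotted to Eliasz's branch passes to Eliasz's issue by representation.
The 1/6 is divided into 4 equal shares of 1/24 among Mieczyslaw, Zofia, Tadeusz, Urszula.
Mieczyslaw is living and takes 1/24.
Zofia predeceased; the 1/24 allotted to Zofia's branch passes to Zofia's issue by representation.
Stanislawa's line is the sole branch at this level, so the full 1/24 passes to Stanislawa's issue by representation.
The 1/24 is divided into 3 equal shares of 1/72 among Grzegorz, Jolanta, Oleg.
Grzegorz is living and takes 1/72.
Jolanta is living and takes 1/72.
Oleg is living and takes 1/72.
Tadeusz is living and takes 1/24.
Urszula is living and takes 1/24.
Radoslaw is living and takes 1/6.
Halina predeceased; the 1/6 allotted to Halina's branch passes to Halina's issue by representation.
The 1/6 is divided into 3 equal shares of 1/18 among Waclaw, Kazimierz, Ireneusz.
Waclaw is living and takes 1/18.
Kazimierz is living and takes 1/18.
Ireneusz is living and takes 1/18.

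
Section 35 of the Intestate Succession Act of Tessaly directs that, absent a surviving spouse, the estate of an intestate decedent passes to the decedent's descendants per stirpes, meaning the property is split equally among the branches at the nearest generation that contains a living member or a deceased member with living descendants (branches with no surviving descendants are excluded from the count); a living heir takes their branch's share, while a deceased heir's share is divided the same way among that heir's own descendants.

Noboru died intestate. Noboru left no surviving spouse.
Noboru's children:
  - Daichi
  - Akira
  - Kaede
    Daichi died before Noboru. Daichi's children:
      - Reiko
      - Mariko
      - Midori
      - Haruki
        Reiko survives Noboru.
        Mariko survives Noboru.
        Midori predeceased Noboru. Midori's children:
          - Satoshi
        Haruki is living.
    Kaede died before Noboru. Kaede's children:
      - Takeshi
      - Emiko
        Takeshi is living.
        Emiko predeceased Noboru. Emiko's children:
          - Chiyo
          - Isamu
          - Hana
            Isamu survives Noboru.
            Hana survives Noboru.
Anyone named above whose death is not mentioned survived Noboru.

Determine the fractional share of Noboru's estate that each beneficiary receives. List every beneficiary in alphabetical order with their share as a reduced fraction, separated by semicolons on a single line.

There is no surviving spouse, so the entire estate passes to Noboru's descendants per stirpes.
The estate is divided into 3 equal shares of 1/3 among Daichi, Akira, Kaede.
Daichi predeceased; the 1/3 allotted to Daichi's branch passes to Daichi's issue by representation.
The 1/3 is divided into 4 equal shares of 1/12 among Reiko, Mariko, Midori, Haruki.
Reiko is living and takes 1/12.
Mariko is living and takes 1/12.
Midori predeceased; the 1/12 allotted to Midori's branch passes to Midori's issue by representation.
Satoshi is the sole taker at this level and receives the full 1/12.
Haruki is living and takes 1/12.
Akira is living and takes 1/3.
Kaede predeceased; the 1/3 allotted to Kaede's branch passes to Kaede's issue by representation.
The 1/3 is divided into 2 equal shares of 1/6 among Takeshi, Emiko.
Takeshi is living and takes 1/6.
Emiko predeceased; the 1/6 allotted to Emiko's branch passes to Emiko's issue by representation.
The 1/6 is divided into 3 equal shares of 1/18 among Chiyo, Isamu, Hana.
Chiyo is living and takes 1/18.
Isamu is living and takes 1/18.
Hana is living and takes 1/18.

Akira 1/3; Chiyo 1/18; Hana 1/18; Haruki 1/12; Isamu 1/18; Mariko 1/12; Reiko 1/12; Satoshi 1/12; Takeshi 1/6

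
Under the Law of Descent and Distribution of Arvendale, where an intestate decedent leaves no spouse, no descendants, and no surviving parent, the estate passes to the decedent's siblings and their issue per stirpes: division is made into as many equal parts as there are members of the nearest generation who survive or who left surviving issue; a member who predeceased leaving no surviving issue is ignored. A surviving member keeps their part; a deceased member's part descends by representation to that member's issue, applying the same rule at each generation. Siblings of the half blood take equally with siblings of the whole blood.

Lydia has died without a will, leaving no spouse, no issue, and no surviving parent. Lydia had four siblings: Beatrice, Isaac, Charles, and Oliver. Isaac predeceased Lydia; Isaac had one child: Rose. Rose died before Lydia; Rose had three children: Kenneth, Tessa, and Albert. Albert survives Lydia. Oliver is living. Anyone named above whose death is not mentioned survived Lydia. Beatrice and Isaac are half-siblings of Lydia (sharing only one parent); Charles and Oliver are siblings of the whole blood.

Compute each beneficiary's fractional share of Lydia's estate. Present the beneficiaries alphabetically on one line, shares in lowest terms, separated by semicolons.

Albert 1/12; Beatrice 1/4; Charles 1/4; Kenneth 1/12; Oliver 1/4; Tessa 1/12

No spouse, descendants, or parent survives, so the estate passes to Lydia's siblings per stirpes.
Half-blood and whole-blood siblings take equally under the stated rule.
The estate is divided into 4 equal shares of 1/4 among Beatrice, Isaac, Charles, Oliver.
Beatrice is living and takes 1/4.
Isaac predeceased; the 1/4 allotted to Isaac's branch passes to Isaac's issue by representation.
Rose's line is the sole branch at this level, so the full 1/4 passes to Rose's issue by representation.
The 1/4 is divided into 3 equal shares of 1/12 among Kenneth, Tessa, Albert.
Kenneth is living and takes 1/12.
Tessa is living and takes 1/12.
Albert is living and takes 1/12.
Charles is living and takes 1/4.
Oliver is living and takes 1/4.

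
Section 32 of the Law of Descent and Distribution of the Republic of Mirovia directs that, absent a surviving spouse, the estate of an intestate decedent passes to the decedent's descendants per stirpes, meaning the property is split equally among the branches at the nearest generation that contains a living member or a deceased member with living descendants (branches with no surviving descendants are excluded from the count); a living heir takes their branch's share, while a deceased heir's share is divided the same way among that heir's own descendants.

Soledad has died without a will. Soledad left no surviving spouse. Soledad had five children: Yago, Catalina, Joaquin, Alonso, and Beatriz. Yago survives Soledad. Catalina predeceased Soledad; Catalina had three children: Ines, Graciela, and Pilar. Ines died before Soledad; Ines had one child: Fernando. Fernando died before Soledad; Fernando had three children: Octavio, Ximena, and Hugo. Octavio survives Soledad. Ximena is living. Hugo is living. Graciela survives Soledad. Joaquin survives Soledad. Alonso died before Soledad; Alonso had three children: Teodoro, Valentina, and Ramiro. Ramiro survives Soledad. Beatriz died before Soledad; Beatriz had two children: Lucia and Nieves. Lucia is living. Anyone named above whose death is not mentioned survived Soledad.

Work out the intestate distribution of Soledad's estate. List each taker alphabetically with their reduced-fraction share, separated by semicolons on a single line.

There is no surviving spouse, so the entire estate passes to Soledad's descendants per stirpes.
The estate is divided into 5 equal shares of 1/5 among Yago, Catalina, Joaquin, Alonso, Beatriz.
Yago is living and takes 1/5.
Catalina predeceased; the 1/5 allotted to Catalina's branch passes to Catalina's issue by representation.
The 1/5 is divided into 3 equal shares of 1/15 among Ines, Graciela, Pilar.
Ines predeceased; the 1/15 allotted to Ines's branch passes to Ines's issue by representation.
Fernando's line is the sole branch at this level, so the full 1/15 passes to Fernando's issue by representation.
The 1/15 is divided into 3 equal shares of 1/45 among Octavio, Ximena, Hugo.
Octavio is living and takes 1/45.
Ximena is living and takes 1/45.
Hugo is living and takes 1/45.
Graciela is living and takes 1/15.
Pilar is living and takes 1/15.
Joaquin is living and takes 1/5.
Alonso predeceased; the 1/5 allotted to Alonso's branch passes to Alonso's issue by representation.
The 1/5 is divided into 3 equal shares of 1/15 among Teodoro, Valentina, Ramiro.
Teodoro is living and takes 1/15.
Valentina is living and takes 1/15.
Ramiro is living and takes 1/15.
Beatriz predeceased; the 1/5 allotted to Beatriz's branch passes to Beatriz's issue by representation.
The 1/5 is divided into 2 equal shares of 1/10 among Lucia, Nieves.
Lucia is living and takes 1/10.
Nieves is living and takes 1/10.

Graciela 1/15; Hugo 1/45; Joaquin 1/5; Lucia 1/10; Nieves 1/10; Octavio 1/45; Pilar 1/15; Ramiro 1/15; Teodoro 1/15; Valentina 1/15; Ximena 1/45; Yago 1/5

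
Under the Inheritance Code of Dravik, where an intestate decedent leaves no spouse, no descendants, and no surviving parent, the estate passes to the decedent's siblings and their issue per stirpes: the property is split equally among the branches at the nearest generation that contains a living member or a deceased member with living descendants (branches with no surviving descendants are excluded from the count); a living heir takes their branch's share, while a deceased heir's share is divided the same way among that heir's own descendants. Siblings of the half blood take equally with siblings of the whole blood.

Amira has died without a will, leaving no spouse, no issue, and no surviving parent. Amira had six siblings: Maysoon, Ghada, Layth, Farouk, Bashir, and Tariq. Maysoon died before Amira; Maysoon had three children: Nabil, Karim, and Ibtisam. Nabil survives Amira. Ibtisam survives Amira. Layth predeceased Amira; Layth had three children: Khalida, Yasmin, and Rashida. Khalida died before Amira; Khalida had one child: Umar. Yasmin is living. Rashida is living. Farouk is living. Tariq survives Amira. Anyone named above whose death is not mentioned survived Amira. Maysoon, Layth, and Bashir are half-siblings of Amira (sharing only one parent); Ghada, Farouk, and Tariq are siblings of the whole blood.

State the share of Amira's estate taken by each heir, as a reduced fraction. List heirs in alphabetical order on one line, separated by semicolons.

Bashir 1/6; Farouk 1/6; Ghada 1/6; Ibtisam 1/18; Karim 1/18; Nabil 1/18; Rashida 1/18; Tariq 1/6; Umar 1/18; Yasmin 1/18

No spouse, descendants, or parent survives, so the estate passes to Amira's siblings per stirpes.
Half-blood and whole-blood siblings take equally under the stated rule.
The estate is divided into 6 equal shares of 1/6 among Maysoon, Ghada, Layth, Farouk, Bashir, Tariq.
Maysoon predeceased; the 1/6 allotted to Maysoon's branch passes to Maysoon's issue by representation.
The 1/6 is divided into 3 equal shares of 1/18 among Nabil, Karim, Ibtisam.
Nabil is living and takes 1/18.
Karim is living and takes 1/18.
Ibtisam is living and takes 1/18.
Ghada is living and takes 1/6.
Layth predeceased; the 1/6 allotted to Layth's branch passes to Layth's issue by representation.
The 1/6 is divided into 3 equal shares of 1/18 among Khalida, Yasmin, Rashida.
Khalida predeceased; the 1/18 allotted to Khalida's branch passes to Khalida's issue by representation.
Umar is the sole taker at this level and receives the full 1/18.
Yasmin is living and takes 1/18.
Rashida is living and takes 1/18.
Farouk is living and takes 1/6.
Bashir is living and takes 1/6.
Tariq is living and takes 1/6.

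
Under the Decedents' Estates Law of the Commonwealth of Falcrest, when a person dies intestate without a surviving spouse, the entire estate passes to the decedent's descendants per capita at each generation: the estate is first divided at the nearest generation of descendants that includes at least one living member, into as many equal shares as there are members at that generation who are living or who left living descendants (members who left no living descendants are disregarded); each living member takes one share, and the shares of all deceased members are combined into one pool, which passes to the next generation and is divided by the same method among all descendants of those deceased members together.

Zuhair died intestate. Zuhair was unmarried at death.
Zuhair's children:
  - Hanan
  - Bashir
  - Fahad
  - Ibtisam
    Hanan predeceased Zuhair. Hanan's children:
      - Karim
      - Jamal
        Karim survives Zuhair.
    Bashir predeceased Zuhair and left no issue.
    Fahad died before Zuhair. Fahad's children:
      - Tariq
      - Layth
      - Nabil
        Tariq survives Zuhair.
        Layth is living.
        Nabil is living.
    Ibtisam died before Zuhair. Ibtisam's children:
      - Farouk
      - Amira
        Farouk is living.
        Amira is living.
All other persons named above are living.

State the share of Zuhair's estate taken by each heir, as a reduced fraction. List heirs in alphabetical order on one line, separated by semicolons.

Amira 1/7; Farouk 1/7; Jamal 1/7; Karim 1/7; Layth 1/7; Nabil 1/7; Tariq 1/7

There is no surviving spouse, so the entire estate passes to Zuhair's descendants per capita at each generation.
No one at generation 1 (Hanan, Fahad, Ibtisam) is living; moving to the next generation.
At generation 2 (Karim, Jamal, Tariq, Layth, Nabil, Farouk, Amira) there are 7 shares of (1)/7 = 1/7 each.
Living: Karim, Jamal, Tariq, Layth, Nabil, Farouk, and Amira — each takes 1/7.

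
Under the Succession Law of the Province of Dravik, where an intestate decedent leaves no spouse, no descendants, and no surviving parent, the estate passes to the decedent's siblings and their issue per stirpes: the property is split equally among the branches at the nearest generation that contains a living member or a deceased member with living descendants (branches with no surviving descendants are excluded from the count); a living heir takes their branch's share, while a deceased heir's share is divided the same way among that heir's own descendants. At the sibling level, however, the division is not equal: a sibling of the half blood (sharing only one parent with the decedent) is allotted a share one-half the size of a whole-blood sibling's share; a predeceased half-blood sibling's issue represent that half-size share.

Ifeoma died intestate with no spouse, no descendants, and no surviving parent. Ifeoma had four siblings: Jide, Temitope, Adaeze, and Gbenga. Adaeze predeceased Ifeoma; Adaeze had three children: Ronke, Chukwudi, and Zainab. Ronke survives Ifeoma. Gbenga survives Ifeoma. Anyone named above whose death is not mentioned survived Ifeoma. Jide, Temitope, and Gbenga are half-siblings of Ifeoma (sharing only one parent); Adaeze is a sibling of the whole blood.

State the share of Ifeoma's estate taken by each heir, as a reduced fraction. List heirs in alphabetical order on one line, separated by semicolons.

Chukwudi 2/15; Gbenga 1/5; Jide 1/5; Ronke 2/15; Temitope 1/5; Zainab 2/15

No spouse, descendants, or parent survives, so the estate passes to Ifeoma's siblings per stirpes.
Half-blood siblings count for one-half the weight of whole-blood siblings at the initial division.
Dividing 1 in proportion to weights (total weight 5/2): Jide (weight 1/2) → 1/5; Temitope (weight 1/2) → 1/5; Adaeze (weight 1) → 2/5; Gbenga (weight 1/2) → 1/5.
Jide is living and takes 1/5.
Temitope is living and takes 1/5.
Adaeze predeceased; the 2/5 allotted to Adaeze's branch passes to Adaeze's issue by representation.
The 2/5 is divided into 3 equal shares of 2/15 among Ronke, Chukwudi, Zainab.
Ronke is living and takes 2/15.
Chukwudi is living and takes 2/15.
Zainab is living and takes 2/15.
Gbenga is living and takes 1/5.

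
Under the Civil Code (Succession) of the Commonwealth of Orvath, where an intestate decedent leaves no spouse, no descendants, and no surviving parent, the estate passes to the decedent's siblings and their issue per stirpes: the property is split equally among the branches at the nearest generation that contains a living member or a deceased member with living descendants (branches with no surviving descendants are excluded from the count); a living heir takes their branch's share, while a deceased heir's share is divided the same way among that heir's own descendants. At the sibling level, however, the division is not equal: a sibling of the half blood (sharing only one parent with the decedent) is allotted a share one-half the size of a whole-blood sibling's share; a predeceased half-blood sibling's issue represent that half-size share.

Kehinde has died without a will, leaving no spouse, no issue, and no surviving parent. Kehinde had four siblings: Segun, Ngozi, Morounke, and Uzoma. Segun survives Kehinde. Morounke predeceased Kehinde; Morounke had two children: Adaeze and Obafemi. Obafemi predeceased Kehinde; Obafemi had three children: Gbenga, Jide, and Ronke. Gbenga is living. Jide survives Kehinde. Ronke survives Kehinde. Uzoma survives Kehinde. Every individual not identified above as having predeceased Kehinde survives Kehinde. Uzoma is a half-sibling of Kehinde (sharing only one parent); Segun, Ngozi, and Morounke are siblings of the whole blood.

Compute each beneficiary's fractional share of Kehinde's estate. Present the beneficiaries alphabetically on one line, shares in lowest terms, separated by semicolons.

Adaeze 1/7; Gbenga 1/21; Jide 1/21; Ngozi 2/7; Ronke 1/21; Segun 2/7; Uzoma 1/7

No spouse, descendants, or parent survives, so the estate passes to Kehinde's siblings per stirpes.
Half-blood siblings count for one-half the weight of whole-blood siblings at the initial division.
Dividing 1 in proportion to weights (total weight 7/2): Segun (weight 1) → 2/7; Ngozi (weight 1) → 2/7; Morounke (weight 1) → 2/7; Uzoma (weight 1/2) → 1/7.
Segun is living and takes 2/7.
Ngozi is living and takes 2/7.
Morounke predeceased; the 2/7 allotted to Morounke's branch passes to Morounke's issue by representation.
The 2/7 is divided into 2 equal shares of 1/7 among Adaeze, Obafemi.
Adaeze is living and takes 1/7.
Obafemi predeceased; the 1/7 allotted to Obafemi's branch passes to Obafemi's issue by representation.
The 1/7 is divided into 3 equal shares of 1/21 among Gbenga, Jide, Ronke.
Gbenga is living and takes 1/21.
Jide is living and takes 1/21.
Ronke is living and takes 1/21.
Uzoma is living and takes 1/7.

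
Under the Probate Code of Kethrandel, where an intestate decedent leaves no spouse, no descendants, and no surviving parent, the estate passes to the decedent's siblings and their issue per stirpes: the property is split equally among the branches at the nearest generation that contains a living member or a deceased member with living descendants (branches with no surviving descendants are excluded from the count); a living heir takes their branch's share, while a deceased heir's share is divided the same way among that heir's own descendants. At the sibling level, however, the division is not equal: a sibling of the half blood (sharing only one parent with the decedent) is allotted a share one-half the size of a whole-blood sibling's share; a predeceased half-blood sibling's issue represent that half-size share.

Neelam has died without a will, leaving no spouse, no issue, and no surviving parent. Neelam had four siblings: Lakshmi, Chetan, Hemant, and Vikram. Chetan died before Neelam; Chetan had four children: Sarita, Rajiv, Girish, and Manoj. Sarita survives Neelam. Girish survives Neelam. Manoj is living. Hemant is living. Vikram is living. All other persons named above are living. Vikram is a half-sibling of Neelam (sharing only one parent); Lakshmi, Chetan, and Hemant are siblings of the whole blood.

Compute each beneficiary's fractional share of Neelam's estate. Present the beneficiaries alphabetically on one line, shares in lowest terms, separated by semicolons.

Girish 1/14; Hemant 2/7; Lakshmi 2/7; Manoj 1/14; Rajiv 1/14; Sarita 1/14; Vikram 1/7

No spouse, descendants, or parent survives, so the estate passes to Neelam's siblings per stirpes.
Half-blood siblings count for one-half the weight of whole-blood siblings at the initial division.
Dividing 1 in proportion to weights (total weight 7/2): Lakshmi (weight 1) → 2/7; Chetan (weight 1) → 2/7; Hemant (weight 1) → 2/7; Vikram (weight 1/2) → 1/7.
Lakshmi is living and takes 2/7.
Chetan predeceased; the 2/7 allotted to Chetan's branch passes to Chetan's issue by representation.
The 2/7 is divided into 4 equal shares of 1/14 among Sarita, Rajiv, Girish, Manoj.
Sarita is living and takes 1/14.
Rajiv is living and takes 1/14.
Girish is living and takes 1/14.
Manoj is living and takes 1/14.
Hemant is living and takes 2/7.
Vikram is living and takes 1/7.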